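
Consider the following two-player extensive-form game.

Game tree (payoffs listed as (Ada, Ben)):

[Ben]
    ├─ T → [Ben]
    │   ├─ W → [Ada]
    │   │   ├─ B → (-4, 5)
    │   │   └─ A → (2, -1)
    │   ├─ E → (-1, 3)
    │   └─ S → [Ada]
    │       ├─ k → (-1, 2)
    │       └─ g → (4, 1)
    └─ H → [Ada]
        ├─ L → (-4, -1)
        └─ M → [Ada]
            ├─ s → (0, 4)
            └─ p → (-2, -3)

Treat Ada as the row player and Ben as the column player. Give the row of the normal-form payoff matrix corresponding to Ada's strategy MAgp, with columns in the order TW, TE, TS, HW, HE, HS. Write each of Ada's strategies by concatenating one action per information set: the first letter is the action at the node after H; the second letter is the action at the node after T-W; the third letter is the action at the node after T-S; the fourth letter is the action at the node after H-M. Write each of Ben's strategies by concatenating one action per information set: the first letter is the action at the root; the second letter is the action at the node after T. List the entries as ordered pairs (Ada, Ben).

vs TW: Ben plays T → Ben plays W at [T] → Ada plays A at [T-W] → (2, -1)
vs TE: Ben plays T → Ben plays E at [T] → (-1, 3)
vs TS: Ben plays T → Ben plays S at [T] → Ada plays g at [T-S] → (4, 1)
vs HW: Ben plays H → Ada plays M at [H] → Ada plays p at [H-M] → (-2, -3)
vs HE: Ben plays H → Ada plays M at [H] → Ada plays p at [H-M] → (-2, -3)
vs HS: Ben plays H → Ada plays M at [H] → Ada plays p at [H-M] → (-2, -3)

(2,-1) (-1,3) (4,1) (-2,-3) (-2,-3) (-2,-3)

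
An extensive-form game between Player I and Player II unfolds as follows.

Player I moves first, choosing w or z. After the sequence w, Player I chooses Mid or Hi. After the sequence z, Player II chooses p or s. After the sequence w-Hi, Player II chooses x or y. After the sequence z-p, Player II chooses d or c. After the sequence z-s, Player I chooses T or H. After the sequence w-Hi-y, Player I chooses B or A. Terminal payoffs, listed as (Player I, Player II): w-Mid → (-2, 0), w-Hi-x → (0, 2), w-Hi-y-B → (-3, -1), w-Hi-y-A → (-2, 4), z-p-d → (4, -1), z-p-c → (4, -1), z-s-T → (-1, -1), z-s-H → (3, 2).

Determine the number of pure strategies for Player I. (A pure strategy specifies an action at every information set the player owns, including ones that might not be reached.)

Player I owns the root with actions {w, z} — two choices.
Player I owns the node after w with actions {Mid, Hi} — two choices.
Player I owns the node after z-s with actions {T, H} — two choices.
Player I owns the node after w-Hi-y with actions {B, A} — two choices.
A pure strategy fixes one action at each information set independently, so the count is the product 2 × 2 × 2 × 2 = 16.
(For reference, Player II has 8 pure strategies, giving a 16×8 normal-form matrix.)

16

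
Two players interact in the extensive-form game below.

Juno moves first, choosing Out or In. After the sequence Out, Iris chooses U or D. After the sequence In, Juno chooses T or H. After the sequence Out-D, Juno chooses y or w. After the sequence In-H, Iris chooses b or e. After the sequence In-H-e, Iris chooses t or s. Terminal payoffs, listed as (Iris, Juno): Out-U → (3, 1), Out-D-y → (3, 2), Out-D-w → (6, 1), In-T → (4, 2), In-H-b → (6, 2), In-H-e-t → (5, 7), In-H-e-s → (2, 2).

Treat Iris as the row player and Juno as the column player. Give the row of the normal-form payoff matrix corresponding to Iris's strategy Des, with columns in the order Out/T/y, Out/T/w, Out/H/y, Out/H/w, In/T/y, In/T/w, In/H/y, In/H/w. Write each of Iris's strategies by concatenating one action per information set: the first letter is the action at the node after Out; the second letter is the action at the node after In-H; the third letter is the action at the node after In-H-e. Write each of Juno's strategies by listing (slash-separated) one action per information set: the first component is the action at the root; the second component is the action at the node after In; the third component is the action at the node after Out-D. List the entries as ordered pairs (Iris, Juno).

(3,2) (6,1) (3,2) (6,1) (4,2) (4,2) (2,2) (2,2)

vs Out/T/y: Juno plays Out → Iris plays D at [Out] → Juno plays y at [Out-D] → (3, 2)
vs Out/T/w: Juno plays Out → Iris plays D at [Out] → Juno plays w at [Out-D] → (6, 1)
vs Out/H/y: Juno plays Out → Iris plays D at [Out] → Juno plays y at [Out-D] → (3, 2)
vs Out/H/w: Juno plays Out → Iris plays D at [Out] → Juno plays w at [Out-D] → (6, 1)
vs In/T/y: Juno plays In → Juno plays T at [In] → (4, 2)
vs In/T/w: Juno plays In → Juno plays T at [In] → (4, 2)
vs In/H/y: Juno plays In → Juno plays H at [In] → Iris plays e at [In-H] → Iris plays s at [In-H-e] → (2, 2)
vs In/H/w: Juno plays In → Juno plays H at [In] → Iris plays e at [In-H] → Iris plays s at [In-H-e] → (2, 2)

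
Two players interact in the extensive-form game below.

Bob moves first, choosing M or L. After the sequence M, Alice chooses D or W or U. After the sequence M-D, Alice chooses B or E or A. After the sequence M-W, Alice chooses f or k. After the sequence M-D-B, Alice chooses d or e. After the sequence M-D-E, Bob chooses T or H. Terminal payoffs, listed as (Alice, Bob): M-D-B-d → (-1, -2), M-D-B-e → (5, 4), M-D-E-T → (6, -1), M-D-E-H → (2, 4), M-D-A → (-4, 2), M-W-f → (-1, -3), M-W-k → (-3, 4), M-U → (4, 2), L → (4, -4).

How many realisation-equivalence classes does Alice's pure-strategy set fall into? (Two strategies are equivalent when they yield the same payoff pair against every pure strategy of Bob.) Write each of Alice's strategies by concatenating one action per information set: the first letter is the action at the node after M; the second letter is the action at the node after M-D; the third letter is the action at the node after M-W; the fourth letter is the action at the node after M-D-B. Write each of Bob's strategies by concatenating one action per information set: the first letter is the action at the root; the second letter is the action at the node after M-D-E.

Alice has 36 pure strategies: DBfd, DBfe, DBkd, DBke, DEfd, DEfe, DEkd, DEke, DAfd, DAfe, DAkd, DAke, WBfd, WBfe, WBkd, WBke, WEfd, WEfe, WEkd, WEke, WAfd, WAfe, WAkd, WAke, UBfd, UBfe, UBkd, UBke, UEfd, UEfe, UEkd, UEke, UAfd, UAfe, UAkd, UAke. Columns: MT, MH, LT, LH.
{DBfd, DBkd} → row (-1,-2) (-1,-2) (4,-4) (4,-4)
{DBfe, DBke} → row (5,4) (5,4) (4,-4) (4,-4)
{DEfd, DEfe, DEkd, DEke} → row (6,-1) (2,4) (4,-4) (4,-4)
{DAfd, DAfe, DAkd, DAke} → row (-4,2) (-4,2) (4,-4) (4,-4)
{WBfd, WBfe, WEfd, WEfe, WAfd, WAfe} → row (-1,-3) (-1,-3) (4,-4) (4,-4)
{WBkd, WBke, WEkd, WEke, WAkd, WAke} → row (-3,4) (-3,4) (4,-4) (4,-4)
{UBfd, UBfe, UBkd, UBke, UEfd, UEfe, UEkd, UEke, UAfd, UAfe, UAkd, UAke} → row (4,2) (4,2) (4,-4) (4,-4)
That's 7 distinct rows out of 36 strategies.

7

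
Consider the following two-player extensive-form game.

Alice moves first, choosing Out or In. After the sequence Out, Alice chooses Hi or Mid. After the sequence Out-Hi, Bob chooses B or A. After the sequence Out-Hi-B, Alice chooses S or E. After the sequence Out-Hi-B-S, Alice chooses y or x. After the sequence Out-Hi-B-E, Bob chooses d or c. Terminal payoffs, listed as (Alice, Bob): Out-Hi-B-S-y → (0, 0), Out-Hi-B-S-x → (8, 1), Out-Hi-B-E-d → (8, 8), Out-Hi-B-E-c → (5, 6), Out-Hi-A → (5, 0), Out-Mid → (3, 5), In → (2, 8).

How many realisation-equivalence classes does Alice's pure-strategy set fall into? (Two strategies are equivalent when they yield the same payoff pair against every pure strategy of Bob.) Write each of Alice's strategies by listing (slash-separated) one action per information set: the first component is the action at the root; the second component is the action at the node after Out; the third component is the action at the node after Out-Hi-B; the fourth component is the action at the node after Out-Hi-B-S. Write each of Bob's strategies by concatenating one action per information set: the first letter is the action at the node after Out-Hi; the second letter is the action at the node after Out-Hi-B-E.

5

Alice has 16 pure strategies: Out/Hi/S/y, Out/Hi/S/x, Out/Hi/E/y, Out/Hi/E/x, Out/Mid/S/y, Out/Mid/S/x, Out/Mid/E/y, Out/Mid/E/x, In/Hi/S/y, In/Hi/S/x, In/Hi/E/y, In/Hi/E/x, In/Mid/S/y, In/Mid/S/x, In/Mid/E/y, In/Mid/E/x. Columns: Bd, Bc, Ad, Ac.
{Out/Hi/S/y} → row (0,0) (0,0) (5,0) (5,0)
{Out/Hi/S/x} → row (8,1) (8,1) (5,0) (5,0)
{Out/Hi/E/y, Out/Hi/E/x} → row (8,8) (5,6) (5,0) (5,0)
{Out/Mid/S/y, Out/Mid/S/x, Out/Mid/E/y, Out/Mid/E/x} → row (3,5) (3,5) (3,5) (3,5)
{In/Hi/S/y, In/Hi/S/x, In/Hi/E/y, In/Hi/E/x, In/Mid/S/y, In/Mid/S/x, In/Mid/E/y, In/Mid/E/x} → row (2,8) (2,8) (2,8) (2,8)
That's 5 distinct rows out of 16 strategies.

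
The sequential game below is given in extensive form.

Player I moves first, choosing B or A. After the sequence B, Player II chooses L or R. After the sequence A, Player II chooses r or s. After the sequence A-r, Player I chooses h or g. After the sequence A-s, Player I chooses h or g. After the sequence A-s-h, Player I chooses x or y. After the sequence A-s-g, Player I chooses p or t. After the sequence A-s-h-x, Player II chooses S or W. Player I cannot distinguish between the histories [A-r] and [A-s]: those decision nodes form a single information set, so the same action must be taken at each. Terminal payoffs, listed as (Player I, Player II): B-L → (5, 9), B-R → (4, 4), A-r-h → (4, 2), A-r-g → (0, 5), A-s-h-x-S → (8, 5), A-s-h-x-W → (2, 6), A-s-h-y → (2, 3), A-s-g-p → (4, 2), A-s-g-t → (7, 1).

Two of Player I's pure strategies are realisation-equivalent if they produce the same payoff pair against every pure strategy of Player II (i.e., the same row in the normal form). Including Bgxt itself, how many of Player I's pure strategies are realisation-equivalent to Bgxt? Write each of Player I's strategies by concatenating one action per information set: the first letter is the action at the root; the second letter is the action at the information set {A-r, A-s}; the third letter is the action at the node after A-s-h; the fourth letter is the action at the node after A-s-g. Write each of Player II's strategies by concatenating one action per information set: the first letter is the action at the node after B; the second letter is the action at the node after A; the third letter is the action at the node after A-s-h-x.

Row for Bgxt (columns LrS, LrW, LsS, LsW, RrS, RrW, RsS, RsW): (5,9) (5,9) (5,9) (5,9) (4,4) (4,4) (4,4) (4,4).
Under Bgxt, Player I's choice at the information set {A-r, A-s} and at the node after A-s-h and at the node after A-s-g can never be reached regardless of what Player II does, so varying those choices leaves every outcome unchanged.
Holding the reachable choices fixed and varying the unreachable ones freely already gives 2 × 2 × 2 = 8 equivalent strategies.
No other strategy reproduces this row, so those 8 are the full class: Bhxp, Bhxt, Bhyp, Bhyt, Bgxp, Bgxt, Bgyp, Bgyt.

8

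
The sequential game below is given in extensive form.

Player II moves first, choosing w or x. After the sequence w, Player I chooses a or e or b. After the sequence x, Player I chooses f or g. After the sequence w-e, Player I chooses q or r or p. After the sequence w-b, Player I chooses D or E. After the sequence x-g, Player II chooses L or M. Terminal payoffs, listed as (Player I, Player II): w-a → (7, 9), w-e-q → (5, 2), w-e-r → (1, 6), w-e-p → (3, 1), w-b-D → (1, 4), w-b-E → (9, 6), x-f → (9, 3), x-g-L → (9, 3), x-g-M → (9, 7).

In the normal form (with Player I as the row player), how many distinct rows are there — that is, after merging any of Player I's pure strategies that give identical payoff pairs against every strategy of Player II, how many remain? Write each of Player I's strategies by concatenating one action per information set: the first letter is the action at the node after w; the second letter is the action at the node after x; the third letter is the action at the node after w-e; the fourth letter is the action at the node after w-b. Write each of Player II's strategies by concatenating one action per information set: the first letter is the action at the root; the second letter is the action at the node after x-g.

12

Player I has 36 pure strategies: afqD, afqE, afrD, afrE, afpD, afpE, agqD, agqE, agrD, agrE, agpD, agpE, efqD, efqE, efrD, efrE, efpD, efpE, egqD, egqE, egrD, egrE, egpD, egpE, bfqD, bfqE, bfrD, bfrE, bfpD, bfpE, bgqD, bgqE, bgrD, bgrE, bgpD, bgpE. Columns: wL, wM, xL, xM.
{afqD, afqE, afrD, afrE, afpD, afpE} → row (7,9) (7,9) (9,3) (9,3)
{agqD, agqE, agrD, agrE, agpD, agpE} → row (7,9) (7,9) (9,3) (9,7)
{efqD, efqE} → row (5,2) (5,2) (9,3) (9,3)
{efrD, efrE} → row (1,6) (1,6) (9,3) (9,3)
{efpD, efpE} → row (3,1) (3,1) (9,3) (9,3)
{egqD, egqE} → row (5,2) (5,2) (9,3) (9,7)
{egrD, egrE} → row (1,6) (1,6) (9,3) (9,7)
{egpD, egpE} → row (3,1) (3,1) (9,3) (9,7)
{bfqD, bfrD, bfpD} → row (1,4) (1,4) (9,3) (9,3)
{bfqE, bfrE, bfpE} → row (9,6) (9,6) (9,3) (9,3)
{bgqD, bgrD, bgpD} → row (1,4) (1,4) (9,3) (9,7)
{bgqE, bgrE, bgpE} → row (9,6) (9,6) (9,3) (9,7)
That's 12 distinct rows out of 36 strategies.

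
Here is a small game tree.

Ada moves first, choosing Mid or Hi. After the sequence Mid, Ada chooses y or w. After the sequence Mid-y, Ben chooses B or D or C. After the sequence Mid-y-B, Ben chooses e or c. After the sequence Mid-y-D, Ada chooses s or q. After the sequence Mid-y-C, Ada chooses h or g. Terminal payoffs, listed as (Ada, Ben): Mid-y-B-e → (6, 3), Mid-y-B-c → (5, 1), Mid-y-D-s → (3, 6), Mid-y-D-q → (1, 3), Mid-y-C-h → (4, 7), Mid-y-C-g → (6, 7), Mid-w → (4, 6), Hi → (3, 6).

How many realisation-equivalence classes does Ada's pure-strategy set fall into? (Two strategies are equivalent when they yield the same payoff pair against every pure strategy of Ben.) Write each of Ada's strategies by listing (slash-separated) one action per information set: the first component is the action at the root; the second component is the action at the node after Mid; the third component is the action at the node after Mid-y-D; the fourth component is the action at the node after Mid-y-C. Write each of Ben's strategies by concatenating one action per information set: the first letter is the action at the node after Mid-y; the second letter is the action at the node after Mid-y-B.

Ada has 16 pure strategies: Mid/y/s/h, Mid/y/s/g, Mid/y/q/h, Mid/y/q/g, Mid/w/s/h, Mid/w/s/g, Mid/w/q/h, Mid/w/q/g, Hi/y/s/h, Hi/y/s/g, Hi/y/q/h, Hi/y/q/g, Hi/w/s/h, Hi/w/s/g, Hi/w/q/h, Hi/w/q/g. Columns: Be, Bc, De, Dc, Ce, Cc.
{Mid/y/s/h} → row (6,3) (5,1) (3,6) (3,6) (4,7) (4,7)
{Mid/y/s/g} → row (6,3) (5,1) (3,6) (3,6) (6,7) (6,7)
{Mid/y/q/h} → row (6,3) (5,1) (1,3) (1,3) (4,7) (4,7)
{Mid/y/q/g} → row (6,3) (5,1) (1,3) (1,3) (6,7) (6,7)
{Mid/w/s/h, Mid/w/s/g, Mid/w/q/h, Mid/w/q/g} → row (4,6) (4,6) (4,6) (4,6) (4,6) (4,6)
{Hi/y/s/h, Hi/y/s/g, Hi/y/q/h, Hi/y/q/g, Hi/w/s/h, Hi/w/s/g, Hi/w/q/h, Hi/w/q/g} → row (3,6) (3,6) (3,6) (3,6) (3,6) (3,6)
That's 6 distinct rows out of 16 strategies.

6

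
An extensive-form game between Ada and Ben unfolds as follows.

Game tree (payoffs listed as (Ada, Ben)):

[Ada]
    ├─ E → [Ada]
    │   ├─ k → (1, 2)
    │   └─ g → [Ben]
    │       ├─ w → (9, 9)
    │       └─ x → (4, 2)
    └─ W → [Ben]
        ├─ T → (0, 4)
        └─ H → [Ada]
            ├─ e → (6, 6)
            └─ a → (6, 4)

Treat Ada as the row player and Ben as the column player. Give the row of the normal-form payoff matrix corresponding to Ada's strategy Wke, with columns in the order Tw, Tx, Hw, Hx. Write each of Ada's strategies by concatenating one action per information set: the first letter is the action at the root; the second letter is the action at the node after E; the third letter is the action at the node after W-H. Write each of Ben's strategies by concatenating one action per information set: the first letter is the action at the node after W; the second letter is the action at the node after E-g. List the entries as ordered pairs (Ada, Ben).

(0,4) (0,4) (6,6) (6,6)

vs Tw: Ada plays W → Ben plays T at [W] → (0, 4)
vs Tx: Ada plays W → Ben plays T at [W] → (0, 4)
vs Hw: Ada plays W → Ben plays H at [W] → Ada plays e at [W-H] → (6, 6)
vs Hx: Ada plays W → Ben plays H at [W] → Ada plays e at [W-H] → (6, 6)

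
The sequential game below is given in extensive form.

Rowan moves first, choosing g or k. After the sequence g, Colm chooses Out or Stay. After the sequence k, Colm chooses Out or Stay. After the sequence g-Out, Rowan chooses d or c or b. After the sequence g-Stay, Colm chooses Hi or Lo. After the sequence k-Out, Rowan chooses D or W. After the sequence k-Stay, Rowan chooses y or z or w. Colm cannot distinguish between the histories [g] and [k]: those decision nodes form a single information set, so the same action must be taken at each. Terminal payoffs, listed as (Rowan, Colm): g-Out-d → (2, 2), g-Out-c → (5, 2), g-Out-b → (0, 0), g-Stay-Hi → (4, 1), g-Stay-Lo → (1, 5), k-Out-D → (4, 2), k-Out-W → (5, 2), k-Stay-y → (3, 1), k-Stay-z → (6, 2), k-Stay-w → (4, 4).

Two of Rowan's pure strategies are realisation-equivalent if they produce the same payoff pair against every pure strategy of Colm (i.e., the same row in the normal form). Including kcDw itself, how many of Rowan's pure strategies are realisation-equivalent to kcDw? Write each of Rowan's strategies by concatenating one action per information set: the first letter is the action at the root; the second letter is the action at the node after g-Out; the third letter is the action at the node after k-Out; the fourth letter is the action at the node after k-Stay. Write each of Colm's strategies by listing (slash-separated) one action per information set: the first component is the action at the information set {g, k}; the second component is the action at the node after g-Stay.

3

Row for kcDw (columns Out/Hi, Out/Lo, Stay/Hi, Stay/Lo): (4,2) (4,2) (4,4) (4,4).
Under kcDw, Rowan's choice at the node after g-Out can never be reached regardless of what Colm does, so varying those choices leaves every outcome unchanged.
Holding the reachable choices fixed and varying the unreachable one freely already gives 3 equivalent strategies.
No other strategy reproduces this row, so those 3 are the full class: kdDw, kcDw, kbDw.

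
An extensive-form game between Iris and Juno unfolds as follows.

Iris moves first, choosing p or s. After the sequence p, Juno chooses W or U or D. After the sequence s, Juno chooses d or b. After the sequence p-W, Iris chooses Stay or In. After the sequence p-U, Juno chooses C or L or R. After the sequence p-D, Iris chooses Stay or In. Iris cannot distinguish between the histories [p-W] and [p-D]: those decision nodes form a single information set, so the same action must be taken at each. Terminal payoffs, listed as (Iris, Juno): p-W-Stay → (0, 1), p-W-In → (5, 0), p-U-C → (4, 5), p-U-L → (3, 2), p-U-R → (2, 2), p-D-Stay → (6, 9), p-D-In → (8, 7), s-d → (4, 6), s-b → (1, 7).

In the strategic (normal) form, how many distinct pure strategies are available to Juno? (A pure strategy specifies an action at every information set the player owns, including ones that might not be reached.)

Juno owns the node after p with actions {W, U, D} — three choices.
Juno owns the node after s with actions {d, b} — two choices.
Juno owns the node after p-U with actions {C, L, R} — three choices.
A pure strategy fixes one action at each information set independently, so the count is the product 3 × 2 × 3 = 18.

18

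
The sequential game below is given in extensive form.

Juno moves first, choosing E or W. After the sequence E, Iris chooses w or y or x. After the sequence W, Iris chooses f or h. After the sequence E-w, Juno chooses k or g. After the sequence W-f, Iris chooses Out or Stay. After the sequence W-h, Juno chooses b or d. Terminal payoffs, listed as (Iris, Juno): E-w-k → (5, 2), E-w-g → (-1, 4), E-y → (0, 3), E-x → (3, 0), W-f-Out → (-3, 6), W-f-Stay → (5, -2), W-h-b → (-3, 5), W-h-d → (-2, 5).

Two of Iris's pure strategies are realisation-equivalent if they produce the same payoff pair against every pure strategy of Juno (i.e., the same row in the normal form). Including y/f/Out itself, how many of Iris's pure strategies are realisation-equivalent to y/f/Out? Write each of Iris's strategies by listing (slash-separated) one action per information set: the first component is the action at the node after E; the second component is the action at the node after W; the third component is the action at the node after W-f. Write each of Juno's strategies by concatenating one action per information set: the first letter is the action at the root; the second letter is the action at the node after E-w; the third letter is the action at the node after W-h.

Row for y/f/Out (columns Ekb, Ekd, Egb, Egd, Wkb, Wkd, Wgb, Wgd): (0,3) (0,3) (0,3) (0,3) (-3,6) (-3,6) (-3,6) (-3,6).
Every one of Iris's information sets is on the play path for some reply by Juno when Iris follows y/f/Out.
Changing the action at any of them therefore changes at least one column, so only y/f/Out itself gives this row.

1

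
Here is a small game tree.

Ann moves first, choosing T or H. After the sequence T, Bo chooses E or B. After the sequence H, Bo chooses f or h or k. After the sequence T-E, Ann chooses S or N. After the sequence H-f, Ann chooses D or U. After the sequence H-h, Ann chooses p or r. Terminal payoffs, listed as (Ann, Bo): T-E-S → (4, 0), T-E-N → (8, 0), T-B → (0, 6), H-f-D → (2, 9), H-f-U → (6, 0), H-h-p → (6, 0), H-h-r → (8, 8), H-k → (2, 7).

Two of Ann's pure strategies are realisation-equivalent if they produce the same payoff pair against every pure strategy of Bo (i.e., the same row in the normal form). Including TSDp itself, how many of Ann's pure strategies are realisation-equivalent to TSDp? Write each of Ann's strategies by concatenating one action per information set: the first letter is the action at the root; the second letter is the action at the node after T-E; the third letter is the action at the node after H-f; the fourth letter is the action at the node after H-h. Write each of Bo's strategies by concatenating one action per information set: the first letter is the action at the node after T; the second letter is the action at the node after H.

4

Row for TSDp (columns Ef, Eh, Ek, Bf, Bh, Bk): (4,0) (4,0) (4,0) (0,6) (0,6) (0,6).
Under TSDp, Ann's choice at the node after H-f and at the node after H-h can never be reached regardless of what Bo does, so varying those choices leaves every outcome unchanged.
Holding the reachable choices fixed and varying the unreachable ones freely already gives 2 × 2 = 4 equivalent strategies.
No other strategy reproduces this row, so those 4 are the full class: TSDp, TSDr, TSUp, TSUr.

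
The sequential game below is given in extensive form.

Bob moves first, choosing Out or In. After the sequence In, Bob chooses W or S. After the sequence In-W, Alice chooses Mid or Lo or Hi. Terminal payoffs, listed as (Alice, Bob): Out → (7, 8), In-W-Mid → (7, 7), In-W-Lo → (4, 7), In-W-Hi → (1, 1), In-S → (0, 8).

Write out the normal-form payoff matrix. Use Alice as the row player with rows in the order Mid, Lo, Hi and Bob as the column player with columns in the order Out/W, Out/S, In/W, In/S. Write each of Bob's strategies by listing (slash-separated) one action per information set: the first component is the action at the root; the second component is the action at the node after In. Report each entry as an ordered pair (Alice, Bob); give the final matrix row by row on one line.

Row Mid: Out/W→(7,8), Out/S→(7,8), In/W→(7,7), In/S→(0,8)
Row Lo: Out/W→(7,8), Out/S→(7,8), In/W→(4,7), In/S→(0,8)
Row Hi: Out/W→(7,8), Out/S→(7,8), In/W→(1,1), In/S→(0,8)

Mid: (7,8) (7,8) (7,7) (0,8) | Lo: (7,8) (7,8) (4,7) (0,8) | Hi: (7,8) (7,8) (1,1) (0,8)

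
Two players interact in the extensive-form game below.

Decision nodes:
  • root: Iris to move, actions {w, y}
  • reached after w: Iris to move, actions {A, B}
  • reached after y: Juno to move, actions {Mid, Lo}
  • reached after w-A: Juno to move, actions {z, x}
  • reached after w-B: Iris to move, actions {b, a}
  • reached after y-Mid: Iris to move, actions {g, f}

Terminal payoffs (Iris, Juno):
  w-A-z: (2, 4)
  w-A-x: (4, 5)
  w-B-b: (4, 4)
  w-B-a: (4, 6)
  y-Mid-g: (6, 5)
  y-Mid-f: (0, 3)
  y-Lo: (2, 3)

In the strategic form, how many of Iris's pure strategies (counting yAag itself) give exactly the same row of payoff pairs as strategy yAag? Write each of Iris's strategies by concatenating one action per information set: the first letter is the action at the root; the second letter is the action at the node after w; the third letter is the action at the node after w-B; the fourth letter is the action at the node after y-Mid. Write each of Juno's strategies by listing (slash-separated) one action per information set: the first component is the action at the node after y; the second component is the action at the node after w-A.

Row for yAag (columns Mid/z, Mid/x, Lo/z, Lo/x): (6,5) (6,5) (2,3) (2,3).
Under yAag, Iris's choice at the node after w and at the node after w-B can never be reached regardless of what Juno does, so varying those choices leaves every outcome unchanged.
Holding the reachable choices fixed and varying the unreachable ones freely already gives 2 × 2 = 4 equivalent strategies.
No other strategy reproduces this row, so those 4 are the full class: yAbg, yAag, yBbg, yBag.

4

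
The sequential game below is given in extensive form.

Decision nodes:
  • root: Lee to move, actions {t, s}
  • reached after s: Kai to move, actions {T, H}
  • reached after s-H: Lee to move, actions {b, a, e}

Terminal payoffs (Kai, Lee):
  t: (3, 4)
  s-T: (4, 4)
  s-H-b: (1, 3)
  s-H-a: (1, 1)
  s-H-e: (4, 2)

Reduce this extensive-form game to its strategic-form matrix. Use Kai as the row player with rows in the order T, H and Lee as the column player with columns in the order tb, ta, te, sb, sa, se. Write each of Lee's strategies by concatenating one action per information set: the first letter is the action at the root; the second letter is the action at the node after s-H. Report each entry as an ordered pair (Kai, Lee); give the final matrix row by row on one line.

T: (3,4) (3,4) (3,4) (4,4) (4,4) (4,4) | H: (3,4) (3,4) (3,4) (1,3) (1,1) (4,2)

Row T: tb→(3,4), ta→(3,4), te→(3,4), sb→(4,4), sa→(4,4), se→(4,4)
Row H: tb→(3,4), ta→(3,4), te→(3,4), sb→(1,3), sa→(1,1), se→(4,2)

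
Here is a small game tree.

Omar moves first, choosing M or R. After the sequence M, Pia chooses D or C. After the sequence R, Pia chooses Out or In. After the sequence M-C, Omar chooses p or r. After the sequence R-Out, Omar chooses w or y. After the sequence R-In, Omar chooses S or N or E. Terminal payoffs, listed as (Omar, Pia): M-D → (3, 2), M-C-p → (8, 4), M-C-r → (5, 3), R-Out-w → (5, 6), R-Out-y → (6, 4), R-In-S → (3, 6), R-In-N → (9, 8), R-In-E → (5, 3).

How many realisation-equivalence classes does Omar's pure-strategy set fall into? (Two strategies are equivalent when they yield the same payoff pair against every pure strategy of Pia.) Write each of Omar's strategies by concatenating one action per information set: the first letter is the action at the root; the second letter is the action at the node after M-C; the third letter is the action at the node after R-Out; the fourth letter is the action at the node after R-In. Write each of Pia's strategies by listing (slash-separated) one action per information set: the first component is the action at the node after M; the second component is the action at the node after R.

Omar has 24 pure strategies: MpwS, MpwN, MpwE, MpyS, MpyN, MpyE, MrwS, MrwN, MrwE, MryS, MryN, MryE, RpwS, RpwN, RpwE, RpyS, RpyN, RpyE, RrwS, RrwN, RrwE, RryS, RryN, RryE. Columns: D/Out, D/In, C/Out, C/In.
{MpwS, MpwN, MpwE, MpyS, MpyN, MpyE} → row (3,2) (3,2) (8,4) (8,4)
{MrwS, MrwN, MrwE, MryS, MryN, MryE} → row (3,2) (3,2) (5,3) (5,3)
{RpwS, RrwS} → row (5,6) (3,6) (5,6) (3,6)
{RpwN, RrwN} → row (5,6) (9,8) (5,6) (9,8)
{RpwE, RrwE} → row (5,6) (5,3) (5,6) (5,3)
{RpyS, RryS} → row (6,4) (3,6) (6,4) (3,6)
{RpyN, RryN} → row (6,4) (9,8) (6,4) (9,8)
{RpyE, RryE} → row (6,4) (5,3) (6,4) (5,3)
That's 8 distinct rows out of 24 strategies.

8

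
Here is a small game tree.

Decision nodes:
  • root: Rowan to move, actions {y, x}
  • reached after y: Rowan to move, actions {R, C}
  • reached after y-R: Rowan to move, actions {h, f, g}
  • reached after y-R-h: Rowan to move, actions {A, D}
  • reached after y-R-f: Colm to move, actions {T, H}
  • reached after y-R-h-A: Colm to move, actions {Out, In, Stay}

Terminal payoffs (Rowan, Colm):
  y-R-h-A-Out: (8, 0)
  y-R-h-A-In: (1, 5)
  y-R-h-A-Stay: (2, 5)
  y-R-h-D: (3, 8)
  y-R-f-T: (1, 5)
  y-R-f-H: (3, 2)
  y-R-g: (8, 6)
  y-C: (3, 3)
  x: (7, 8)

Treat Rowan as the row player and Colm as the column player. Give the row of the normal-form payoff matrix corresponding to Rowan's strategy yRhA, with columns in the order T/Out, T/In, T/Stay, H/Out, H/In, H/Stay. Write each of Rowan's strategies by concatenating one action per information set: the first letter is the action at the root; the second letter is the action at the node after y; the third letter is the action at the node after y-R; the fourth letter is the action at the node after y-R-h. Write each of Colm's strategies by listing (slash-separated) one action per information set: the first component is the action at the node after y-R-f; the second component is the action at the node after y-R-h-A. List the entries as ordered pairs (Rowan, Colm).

vs T/Out: Rowan plays y → Rowan plays R at [y] → Rowan plays h at [y-R] → Rowan plays A at [y-R-h] → Colm plays Out at [y-R-h-A] → (8, 0)
vs T/In: Rowan plays y → Rowan plays R at [y] → Rowan plays h at [y-R] → Rowan plays A at [y-R-h] → Colm plays In at [y-R-h-A] → (1, 5)
vs T/Stay: Rowan plays y → Rowan plays R at [y] → Rowan plays h at [y-R] → Rowan plays A at [y-R-h] → Colm plays Stay at [y-R-h-A] → (2, 5)
vs H/Out: Rowan plays y → Rowan plays R at [y] → Rowan plays h at [y-R] → Rowan plays A at [y-R-h] → Colm plays Out at [y-R-h-A] → (8, 0)
vs H/In: Rowan plays y → Rowan plays R at [y] → Rowan plays h at [y-R] → Rowan plays A at [y-R-h] → Colm plays In at [y-R-h-A] → (1, 5)
vs H/Stay: Rowan plays y → Rowan plays R at [y] → Rowan plays h at [y-R] → Rowan plays A at [y-R-h] → Colm plays Stay at [y-R-h-A] → (2, 5)

(8,0) (1,5) (2,5) (8,0) (1,5) (2,5)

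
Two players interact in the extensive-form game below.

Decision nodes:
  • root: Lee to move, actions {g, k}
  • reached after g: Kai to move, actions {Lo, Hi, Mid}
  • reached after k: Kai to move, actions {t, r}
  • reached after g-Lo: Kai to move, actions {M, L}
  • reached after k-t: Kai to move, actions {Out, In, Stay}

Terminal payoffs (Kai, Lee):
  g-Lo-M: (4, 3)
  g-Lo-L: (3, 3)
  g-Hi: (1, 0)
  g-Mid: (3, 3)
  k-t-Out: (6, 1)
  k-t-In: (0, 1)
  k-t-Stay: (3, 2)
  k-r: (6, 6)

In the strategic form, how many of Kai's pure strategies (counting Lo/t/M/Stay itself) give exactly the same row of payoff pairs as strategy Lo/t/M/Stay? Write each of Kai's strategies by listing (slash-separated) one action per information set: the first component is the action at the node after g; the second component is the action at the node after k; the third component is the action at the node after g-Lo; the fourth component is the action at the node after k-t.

1

Row for Lo/t/M/Stay (columns g, k): (4,3) (3,2).
Every one of Kai's information sets is on the play path for some reply by Lee when Kai follows Lo/t/M/Stay.
Changing the action at any of them therefore changes at least one column, so only Lo/t/M/Stay itself gives this row.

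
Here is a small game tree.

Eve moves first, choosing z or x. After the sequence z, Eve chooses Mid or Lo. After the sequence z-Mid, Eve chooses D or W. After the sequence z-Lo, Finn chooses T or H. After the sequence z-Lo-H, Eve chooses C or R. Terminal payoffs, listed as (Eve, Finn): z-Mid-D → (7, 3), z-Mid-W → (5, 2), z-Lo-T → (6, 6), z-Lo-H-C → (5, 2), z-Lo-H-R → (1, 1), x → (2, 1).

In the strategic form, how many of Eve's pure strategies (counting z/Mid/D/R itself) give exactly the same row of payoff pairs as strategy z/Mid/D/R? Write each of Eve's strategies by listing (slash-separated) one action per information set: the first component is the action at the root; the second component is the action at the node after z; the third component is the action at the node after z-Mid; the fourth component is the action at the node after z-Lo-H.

2

Row for z/Mid/D/R (columns T, H): (7,3) (7,3).
Under z/Mid/D/R, Eve's choice at the node after z-Lo-H can never be reached regardless of what Finn does, so varying those choices leaves every outcome unchanged.
Holding the reachable choices fixed and varying the unreachable one freely already gives 2 equivalent strategies.
No other strategy reproduces this row, so those 2 are the full class: z/Mid/D/C, z/Mid/D/R.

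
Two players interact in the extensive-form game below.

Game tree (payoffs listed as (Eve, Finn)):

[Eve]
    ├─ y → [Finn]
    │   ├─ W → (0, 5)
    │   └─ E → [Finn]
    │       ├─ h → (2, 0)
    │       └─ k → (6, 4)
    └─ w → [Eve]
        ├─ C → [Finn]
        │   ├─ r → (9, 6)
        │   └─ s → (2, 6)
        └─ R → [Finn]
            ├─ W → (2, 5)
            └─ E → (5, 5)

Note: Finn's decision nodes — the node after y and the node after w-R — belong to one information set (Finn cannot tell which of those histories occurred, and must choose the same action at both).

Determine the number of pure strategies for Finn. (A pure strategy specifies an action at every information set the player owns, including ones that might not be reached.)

8

Finn owns the information set {y, w-R} with actions {W, E} — two choices.
Finn owns the node after y-E with actions {h, k} — two choices.
Finn owns the node after w-C with actions {r, s} — two choices.
A pure strategy fixes one action at each information set independently, so the count is the product 2 × 2 × 2 = 8.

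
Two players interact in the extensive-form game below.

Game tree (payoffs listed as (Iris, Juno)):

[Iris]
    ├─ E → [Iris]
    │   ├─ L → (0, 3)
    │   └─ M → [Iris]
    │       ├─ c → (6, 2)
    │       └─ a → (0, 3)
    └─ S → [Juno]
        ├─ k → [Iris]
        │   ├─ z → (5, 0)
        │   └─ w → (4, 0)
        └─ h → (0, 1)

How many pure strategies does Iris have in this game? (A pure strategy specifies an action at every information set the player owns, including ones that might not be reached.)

Iris owns the root with actions {E, S} — two choices.
Iris owns the node after E with actions {L, M} — two choices.
Iris owns the node after E-M with actions {c, a} — two choices.
Iris owns the node after S-k with actions {z, w} — two choices.
A pure strategy fixes one action at each information set independently, so the count is the product 2 × 2 × 2 × 2 = 16.

16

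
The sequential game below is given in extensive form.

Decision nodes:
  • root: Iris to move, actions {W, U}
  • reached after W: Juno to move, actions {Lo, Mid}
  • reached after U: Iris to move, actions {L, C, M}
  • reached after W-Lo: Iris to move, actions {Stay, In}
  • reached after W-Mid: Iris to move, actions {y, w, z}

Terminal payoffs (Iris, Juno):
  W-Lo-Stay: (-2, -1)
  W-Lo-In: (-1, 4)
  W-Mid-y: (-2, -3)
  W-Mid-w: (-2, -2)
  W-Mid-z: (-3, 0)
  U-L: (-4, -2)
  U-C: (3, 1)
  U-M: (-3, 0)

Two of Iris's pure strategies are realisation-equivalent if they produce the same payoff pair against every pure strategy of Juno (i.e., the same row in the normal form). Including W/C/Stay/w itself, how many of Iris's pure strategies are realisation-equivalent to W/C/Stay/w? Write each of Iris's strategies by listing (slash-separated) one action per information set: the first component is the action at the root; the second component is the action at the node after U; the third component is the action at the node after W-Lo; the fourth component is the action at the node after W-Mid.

3

Row for W/C/Stay/w (columns Lo, Mid): (-2,-1) (-2,-2).
Under W/C/Stay/w, Iris's choice at the node after U can never be reached regardless of what Juno does, so varying those choices leaves every outcome unchanged.
Holding the reachable choices fixed and varying the unreachable one freely already gives 3 equivalent strategies.
No other strategy reproduces this row, so those 3 are the full class: W/L/Stay/w, W/C/Stay/w, W/M/Stay/w.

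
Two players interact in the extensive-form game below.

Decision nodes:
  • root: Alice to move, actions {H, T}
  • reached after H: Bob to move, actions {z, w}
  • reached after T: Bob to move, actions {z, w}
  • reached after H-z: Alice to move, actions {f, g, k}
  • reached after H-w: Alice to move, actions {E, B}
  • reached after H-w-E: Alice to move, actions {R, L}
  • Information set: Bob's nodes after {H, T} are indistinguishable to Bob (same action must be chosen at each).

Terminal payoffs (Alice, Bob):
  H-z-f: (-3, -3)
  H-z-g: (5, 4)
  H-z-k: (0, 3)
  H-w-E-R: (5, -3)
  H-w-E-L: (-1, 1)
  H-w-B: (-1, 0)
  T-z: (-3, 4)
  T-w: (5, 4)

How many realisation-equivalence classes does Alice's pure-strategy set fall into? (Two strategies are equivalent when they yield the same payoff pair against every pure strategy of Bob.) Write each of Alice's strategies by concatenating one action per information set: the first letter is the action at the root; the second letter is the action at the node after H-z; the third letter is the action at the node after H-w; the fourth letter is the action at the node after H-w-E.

10

Alice has 24 pure strategies: HfER, HfEL, HfBR, HfBL, HgER, HgEL, HgBR, HgBL, HkER, HkEL, HkBR, HkBL, TfER, TfEL, TfBR, TfBL, TgER, TgEL, TgBR, TgBL, TkER, TkEL, TkBR, TkBL. Columns: z, w.
{HfER} → row (-3,-3) (5,-3)
{HfEL} → row (-3,-3) (-1,1)
{HfBR, HfBL} → row (-3,-3) (-1,0)
{HgER} → row (5,4) (5,-3)
{HgEL} → row (5,4) (-1,1)
{HgBR, HgBL} → row (5,4) (-1,0)
{HkER} → row (0,3) (5,-3)
{HkEL} → row (0,3) (-1,1)
{HkBR, HkBL} → row (0,3) (-1,0)
{TfER, TfEL, TfBR, TfBL, TgER, TgEL, TgBR, TgBL, TkER, TkEL, TkBR, TkBL} → row (-3,4) (5,4)
That's 10 distinct rows out of 24 strategies.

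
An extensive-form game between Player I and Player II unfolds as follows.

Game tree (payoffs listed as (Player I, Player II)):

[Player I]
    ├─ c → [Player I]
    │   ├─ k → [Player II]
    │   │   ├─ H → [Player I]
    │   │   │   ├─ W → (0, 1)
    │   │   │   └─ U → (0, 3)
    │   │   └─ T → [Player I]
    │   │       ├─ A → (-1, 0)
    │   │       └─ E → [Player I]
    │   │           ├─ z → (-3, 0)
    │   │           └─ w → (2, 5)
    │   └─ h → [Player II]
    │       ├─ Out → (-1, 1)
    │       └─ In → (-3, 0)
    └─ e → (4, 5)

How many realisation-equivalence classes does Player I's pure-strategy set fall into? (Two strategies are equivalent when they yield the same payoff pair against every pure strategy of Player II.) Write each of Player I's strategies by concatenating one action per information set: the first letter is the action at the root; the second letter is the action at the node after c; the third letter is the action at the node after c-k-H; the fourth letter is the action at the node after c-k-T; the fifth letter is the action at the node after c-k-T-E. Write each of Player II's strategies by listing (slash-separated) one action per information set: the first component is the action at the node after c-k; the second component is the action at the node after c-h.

Player I has 32 pure strategies: ckWAz, ckWAw, ckWEz, ckWEw, ckUAz, ckUAw, ckUEz, ckUEw, chWAz, chWAw, chWEz, chWEw, chUAz, chUAw, chUEz, chUEw, ekWAz, ekWAw, ekWEz, ekWEw, ekUAz, ekUAw, ekUEz, ekUEw, ehWAz, ehWAw, ehWEz, ehWEw, ehUAz, ehUAw, ehUEz, ehUEw. Columns: H/Out, H/In, T/Out, T/In.
{ckWAz, ckWAw} → row (0,1) (0,1) (-1,0) (-1,0)
{ckWEz} → row (0,1) (0,1) (-3,0) (-3,0)
{ckWEw} → row (0,1) (0,1) (2,5) (2,5)
{ckUAz, ckUAw} → row (0,3) (0,3) (-1,0) (-1,0)
{ckUEz} → row (0,3) (0,3) (-3,0) (-3,0)
{ckUEw} → row (0,3) (0,3) (2,5) (2,5)
{chWAz, chWAw, chWEz, chWEw, chUAz, chUAw, chUEz, chUEw} → row (-1,1) (-3,0) (-1,1) (-3,0)
{ekWAz, ekWAw, ekWEz, ekWEw, ekUAz, ekUAw, ekUEz, ekUEw, ehWAz, ehWAw, ehWEz, ehWEw, ehUAz, ehUAw, ehUEz, ehUEw} → row (4,5) (4,5) (4,5) (4,5)
That's 8 distinct rows out of 32 strategies.

8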